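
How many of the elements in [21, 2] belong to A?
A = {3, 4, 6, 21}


Set A = {3, 4, 6, 21}
Candidates: [21, 2]
Check each candidate:
21 ∈ A, 2 ∉ A
Count of candidates in A: 1

1


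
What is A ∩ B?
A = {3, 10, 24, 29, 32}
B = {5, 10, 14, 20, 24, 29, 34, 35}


Set A = {3, 10, 24, 29, 32}
Set B = {5, 10, 14, 20, 24, 29, 34, 35}
A ∩ B includes only elements in both sets.
Check each element of A against B:
3 ✗, 10 ✓, 24 ✓, 29 ✓, 32 ✗
A ∩ B = {10, 24, 29}

{10, 24, 29}


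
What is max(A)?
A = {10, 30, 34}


Set A = {10, 30, 34}
Elements in ascending order: 10, 30, 34
The largest element is 34.

34


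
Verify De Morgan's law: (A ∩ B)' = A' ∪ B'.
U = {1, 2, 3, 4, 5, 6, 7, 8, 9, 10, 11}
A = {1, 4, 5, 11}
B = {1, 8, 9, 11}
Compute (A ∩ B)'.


U = {1, 2, 3, 4, 5, 6, 7, 8, 9, 10, 11}
A = {1, 4, 5, 11}, B = {1, 8, 9, 11}
A ∩ B = {1, 11}
(A ∩ B)' = U \ (A ∩ B) = {2, 3, 4, 5, 6, 7, 8, 9, 10}
Verification via A' ∪ B': A' = {2, 3, 6, 7, 8, 9, 10}, B' = {2, 3, 4, 5, 6, 7, 10}
A' ∪ B' = {2, 3, 4, 5, 6, 7, 8, 9, 10} ✓

{2, 3, 4, 5, 6, 7, 8, 9, 10}


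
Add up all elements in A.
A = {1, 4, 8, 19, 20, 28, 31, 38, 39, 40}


Set A = {1, 4, 8, 19, 20, 28, 31, 38, 39, 40}
Sum = 1 + 4 + 8 + 19 + 20 + 28 + 31 + 38 + 39 + 40 = 228

228


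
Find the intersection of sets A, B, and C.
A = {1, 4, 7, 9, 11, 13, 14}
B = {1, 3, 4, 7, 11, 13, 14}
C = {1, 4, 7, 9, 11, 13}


Set A = {1, 4, 7, 9, 11, 13, 14}
Set B = {1, 3, 4, 7, 11, 13, 14}
Set C = {1, 4, 7, 9, 11, 13}
First, A ∩ B = {1, 4, 7, 11, 13, 14}
Then, (A ∩ B) ∩ C = {1, 4, 7, 11, 13}

{1, 4, 7, 11, 13}


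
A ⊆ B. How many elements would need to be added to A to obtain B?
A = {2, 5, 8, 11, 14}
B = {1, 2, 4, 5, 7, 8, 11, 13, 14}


Set A = {2, 5, 8, 11, 14}, |A| = 5
Set B = {1, 2, 4, 5, 7, 8, 11, 13, 14}, |B| = 9
Since A ⊆ B: B \ A = {1, 4, 7, 13}
|B| - |A| = 9 - 5 = 4

4


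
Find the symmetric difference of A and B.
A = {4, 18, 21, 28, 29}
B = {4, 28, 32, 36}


Set A = {4, 18, 21, 28, 29}
Set B = {4, 28, 32, 36}
A △ B = (A \ B) ∪ (B \ A)
Elements in A but not B: {18, 21, 29}
Elements in B but not A: {32, 36}
A △ B = {18, 21, 29, 32, 36}

{18, 21, 29, 32, 36}


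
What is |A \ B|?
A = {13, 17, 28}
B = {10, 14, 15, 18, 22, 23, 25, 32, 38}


Set A = {13, 17, 28}
Set B = {10, 14, 15, 18, 22, 23, 25, 32, 38}
A \ B = {13, 17, 28}
|A \ B| = 3

3


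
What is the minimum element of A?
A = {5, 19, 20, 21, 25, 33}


Set A = {5, 19, 20, 21, 25, 33}
Elements in ascending order: 5, 19, 20, 21, 25, 33
The smallest element is 5.

5


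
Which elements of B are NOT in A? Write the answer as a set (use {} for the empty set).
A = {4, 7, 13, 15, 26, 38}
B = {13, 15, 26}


Set A = {4, 7, 13, 15, 26, 38}
Set B = {13, 15, 26}
Check each element of B against A:
13 ∈ A, 15 ∈ A, 26 ∈ A
Elements of B not in A: {}

{}


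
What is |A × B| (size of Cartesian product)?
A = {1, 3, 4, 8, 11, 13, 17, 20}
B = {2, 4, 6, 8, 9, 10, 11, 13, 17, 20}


Set A = {1, 3, 4, 8, 11, 13, 17, 20} has 8 elements.
Set B = {2, 4, 6, 8, 9, 10, 11, 13, 17, 20} has 10 elements.
|A × B| = |A| × |B| = 8 × 10 = 80

80


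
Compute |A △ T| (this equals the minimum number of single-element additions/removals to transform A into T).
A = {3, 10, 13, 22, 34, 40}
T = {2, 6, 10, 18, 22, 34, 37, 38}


Set A = {3, 10, 13, 22, 34, 40}
Set T = {2, 6, 10, 18, 22, 34, 37, 38}
Elements to remove from A (in A, not in T): {3, 13, 40} → 3 removals
Elements to add to A (in T, not in A): {2, 6, 18, 37, 38} → 5 additions
Total edits = 3 + 5 = 8

8


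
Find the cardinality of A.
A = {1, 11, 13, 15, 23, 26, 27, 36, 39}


Set A = {1, 11, 13, 15, 23, 26, 27, 36, 39}
Listing elements: 1, 11, 13, 15, 23, 26, 27, 36, 39
Counting: 9 elements
|A| = 9

9


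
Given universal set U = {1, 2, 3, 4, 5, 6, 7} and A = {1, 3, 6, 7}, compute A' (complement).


Universal set U = {1, 2, 3, 4, 5, 6, 7}
Set A = {1, 3, 6, 7}
A' = U \ A = elements in U but not in A
Checking each element of U:
1 (in A, exclude), 2 (not in A, include), 3 (in A, exclude), 4 (not in A, include), 5 (not in A, include), 6 (in A, exclude), 7 (in A, exclude)
A' = {2, 4, 5}

{2, 4, 5}


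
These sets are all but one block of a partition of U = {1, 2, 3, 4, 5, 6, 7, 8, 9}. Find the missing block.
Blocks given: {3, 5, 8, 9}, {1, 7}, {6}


U = {1, 2, 3, 4, 5, 6, 7, 8, 9}
Shown blocks: {3, 5, 8, 9}, {1, 7}, {6}
A partition's blocks are pairwise disjoint and cover U, so the missing block = U \ (union of shown blocks).
Union of shown blocks: {1, 3, 5, 6, 7, 8, 9}
Missing block = U \ (union) = {2, 4}

{2, 4}


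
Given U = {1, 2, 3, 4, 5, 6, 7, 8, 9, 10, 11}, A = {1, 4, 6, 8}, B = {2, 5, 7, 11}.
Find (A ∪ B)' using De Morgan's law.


U = {1, 2, 3, 4, 5, 6, 7, 8, 9, 10, 11}
A = {1, 4, 6, 8}, B = {2, 5, 7, 11}
A ∪ B = {1, 2, 4, 5, 6, 7, 8, 11}
(A ∪ B)' = U \ (A ∪ B) = {3, 9, 10}
Verification via A' ∩ B': A' = {2, 3, 5, 7, 9, 10, 11}, B' = {1, 3, 4, 6, 8, 9, 10}
A' ∩ B' = {3, 9, 10} ✓

{3, 9, 10}


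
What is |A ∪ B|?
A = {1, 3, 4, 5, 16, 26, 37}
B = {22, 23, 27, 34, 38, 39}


Set A = {1, 3, 4, 5, 16, 26, 37}, |A| = 7
Set B = {22, 23, 27, 34, 38, 39}, |B| = 6
A ∩ B = {}, |A ∩ B| = 0
|A ∪ B| = |A| + |B| - |A ∩ B| = 7 + 6 - 0 = 13

13


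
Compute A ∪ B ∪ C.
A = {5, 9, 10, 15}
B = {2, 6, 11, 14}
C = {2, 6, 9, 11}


Set A = {5, 9, 10, 15}
Set B = {2, 6, 11, 14}
Set C = {2, 6, 9, 11}
First, A ∪ B = {2, 5, 6, 9, 10, 11, 14, 15}
Then, (A ∪ B) ∪ C = {2, 5, 6, 9, 10, 11, 14, 15}

{2, 5, 6, 9, 10, 11, 14, 15}


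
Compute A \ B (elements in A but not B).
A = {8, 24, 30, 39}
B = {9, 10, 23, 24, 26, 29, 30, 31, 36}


Set A = {8, 24, 30, 39}
Set B = {9, 10, 23, 24, 26, 29, 30, 31, 36}
A \ B includes elements in A that are not in B.
Check each element of A:
8 (not in B, keep), 24 (in B, remove), 30 (in B, remove), 39 (not in B, keep)
A \ B = {8, 39}

{8, 39}


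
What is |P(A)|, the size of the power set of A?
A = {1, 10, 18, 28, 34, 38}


Set A = {1, 10, 18, 28, 34, 38}
|A| = 6
The power set P(A) contains all subsets of A.
|P(A)| = 2^|A| = 2^6 = 64

64


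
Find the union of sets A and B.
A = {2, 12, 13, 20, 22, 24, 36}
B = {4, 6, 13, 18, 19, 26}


Set A = {2, 12, 13, 20, 22, 24, 36}
Set B = {4, 6, 13, 18, 19, 26}
A ∪ B includes all elements in either set.
Elements from A: {2, 12, 13, 20, 22, 24, 36}
Elements from B not already included: {4, 6, 18, 19, 26}
A ∪ B = {2, 4, 6, 12, 13, 18, 19, 20, 22, 24, 26, 36}

{2, 4, 6, 12, 13, 18, 19, 20, 22, 24, 26, 36}


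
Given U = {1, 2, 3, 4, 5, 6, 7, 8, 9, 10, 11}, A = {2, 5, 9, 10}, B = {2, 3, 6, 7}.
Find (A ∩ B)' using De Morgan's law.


U = {1, 2, 3, 4, 5, 6, 7, 8, 9, 10, 11}
A = {2, 5, 9, 10}, B = {2, 3, 6, 7}
A ∩ B = {2}
(A ∩ B)' = U \ (A ∩ B) = {1, 3, 4, 5, 6, 7, 8, 9, 10, 11}
Verification via A' ∪ B': A' = {1, 3, 4, 6, 7, 8, 11}, B' = {1, 4, 5, 8, 9, 10, 11}
A' ∪ B' = {1, 3, 4, 5, 6, 7, 8, 9, 10, 11} ✓

{1, 3, 4, 5, 6, 7, 8, 9, 10, 11}


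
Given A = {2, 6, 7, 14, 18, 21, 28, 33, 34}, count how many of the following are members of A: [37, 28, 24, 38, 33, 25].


Set A = {2, 6, 7, 14, 18, 21, 28, 33, 34}
Candidates: [37, 28, 24, 38, 33, 25]
Check each candidate:
37 ∉ A, 28 ∈ A, 24 ∉ A, 38 ∉ A, 33 ∈ A, 25 ∉ A
Count of candidates in A: 2

2


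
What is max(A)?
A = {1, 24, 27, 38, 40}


Set A = {1, 24, 27, 38, 40}
Elements in ascending order: 1, 24, 27, 38, 40
The largest element is 40.

40


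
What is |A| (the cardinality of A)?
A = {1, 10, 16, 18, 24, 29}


Set A = {1, 10, 16, 18, 24, 29}
Listing elements: 1, 10, 16, 18, 24, 29
Counting: 6 elements
|A| = 6

6


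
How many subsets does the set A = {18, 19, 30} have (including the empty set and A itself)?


Set A = {18, 19, 30}
|A| = 3
The power set P(A) contains all subsets of A.
|P(A)| = 2^|A| = 2^3 = 8

8


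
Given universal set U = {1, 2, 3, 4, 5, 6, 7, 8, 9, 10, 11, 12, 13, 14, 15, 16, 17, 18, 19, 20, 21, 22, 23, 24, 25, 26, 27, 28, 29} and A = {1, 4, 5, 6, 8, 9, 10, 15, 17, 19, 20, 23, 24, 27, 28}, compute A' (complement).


Universal set U = {1, 2, 3, 4, 5, 6, 7, 8, 9, 10, 11, 12, 13, 14, 15, 16, 17, 18, 19, 20, 21, 22, 23, 24, 25, 26, 27, 28, 29}
Set A = {1, 4, 5, 6, 8, 9, 10, 15, 17, 19, 20, 23, 24, 27, 28}
A' = U \ A = elements in U but not in A
Checking each element of U:
1 (in A, exclude), 2 (not in A, include), 3 (not in A, include), 4 (in A, exclude), 5 (in A, exclude), 6 (in A, exclude), 7 (not in A, include), 8 (in A, exclude), 9 (in A, exclude), 10 (in A, exclude), 11 (not in A, include), 12 (not in A, include), 13 (not in A, include), 14 (not in A, include), 15 (in A, exclude), 16 (not in A, include), 17 (in A, exclude), 18 (not in A, include), 19 (in A, exclude), 20 (in A, exclude), 21 (not in A, include), 22 (not in A, include), 23 (in A, exclude), 24 (in A, exclude), 25 (not in A, include), 26 (not in A, include), 27 (in A, exclude), 28 (in A, exclude), 29 (not in A, include)
A' = {2, 3, 7, 11, 12, 13, 14, 16, 18, 21, 22, 25, 26, 29}

{2, 3, 7, 11, 12, 13, 14, 16, 18, 21, 22, 25, 26, 29}


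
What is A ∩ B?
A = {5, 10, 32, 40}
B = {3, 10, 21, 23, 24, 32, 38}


Set A = {5, 10, 32, 40}
Set B = {3, 10, 21, 23, 24, 32, 38}
A ∩ B includes only elements in both sets.
Check each element of A against B:
5 ✗, 10 ✓, 32 ✓, 40 ✗
A ∩ B = {10, 32}

{10, 32}


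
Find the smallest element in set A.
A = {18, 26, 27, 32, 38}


Set A = {18, 26, 27, 32, 38}
Elements in ascending order: 18, 26, 27, 32, 38
The smallest element is 18.

18


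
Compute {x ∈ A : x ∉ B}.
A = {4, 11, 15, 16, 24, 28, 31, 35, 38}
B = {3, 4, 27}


Set A = {4, 11, 15, 16, 24, 28, 31, 35, 38}
Set B = {3, 4, 27}
Check each element of A against B:
4 ∈ B, 11 ∉ B (include), 15 ∉ B (include), 16 ∉ B (include), 24 ∉ B (include), 28 ∉ B (include), 31 ∉ B (include), 35 ∉ B (include), 38 ∉ B (include)
Elements of A not in B: {11, 15, 16, 24, 28, 31, 35, 38}

{11, 15, 16, 24, 28, 31, 35, 38}


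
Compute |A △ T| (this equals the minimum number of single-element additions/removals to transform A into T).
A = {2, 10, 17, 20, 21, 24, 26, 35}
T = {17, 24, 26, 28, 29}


Set A = {2, 10, 17, 20, 21, 24, 26, 35}
Set T = {17, 24, 26, 28, 29}
Elements to remove from A (in A, not in T): {2, 10, 20, 21, 35} → 5 removals
Elements to add to A (in T, not in A): {28, 29} → 2 additions
Total edits = 5 + 2 = 7

7


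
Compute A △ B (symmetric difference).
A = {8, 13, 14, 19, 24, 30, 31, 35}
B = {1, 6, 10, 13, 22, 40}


Set A = {8, 13, 14, 19, 24, 30, 31, 35}
Set B = {1, 6, 10, 13, 22, 40}
A △ B = (A \ B) ∪ (B \ A)
Elements in A but not B: {8, 14, 19, 24, 30, 31, 35}
Elements in B but not A: {1, 6, 10, 22, 40}
A △ B = {1, 6, 8, 10, 14, 19, 22, 24, 30, 31, 35, 40}

{1, 6, 8, 10, 14, 19, 22, 24, 30, 31, 35, 40}


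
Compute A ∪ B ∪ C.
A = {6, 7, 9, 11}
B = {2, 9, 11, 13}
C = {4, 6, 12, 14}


Set A = {6, 7, 9, 11}
Set B = {2, 9, 11, 13}
Set C = {4, 6, 12, 14}
First, A ∪ B = {2, 6, 7, 9, 11, 13}
Then, (A ∪ B) ∪ C = {2, 4, 6, 7, 9, 11, 12, 13, 14}

{2, 4, 6, 7, 9, 11, 12, 13, 14}


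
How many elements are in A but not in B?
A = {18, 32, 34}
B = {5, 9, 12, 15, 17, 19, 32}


Set A = {18, 32, 34}
Set B = {5, 9, 12, 15, 17, 19, 32}
A \ B = {18, 34}
|A \ B| = 2

2


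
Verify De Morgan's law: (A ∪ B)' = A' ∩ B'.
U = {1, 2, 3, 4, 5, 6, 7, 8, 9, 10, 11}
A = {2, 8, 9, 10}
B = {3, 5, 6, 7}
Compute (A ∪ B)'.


U = {1, 2, 3, 4, 5, 6, 7, 8, 9, 10, 11}
A = {2, 8, 9, 10}, B = {3, 5, 6, 7}
A ∪ B = {2, 3, 5, 6, 7, 8, 9, 10}
(A ∪ B)' = U \ (A ∪ B) = {1, 4, 11}
Verification via A' ∩ B': A' = {1, 3, 4, 5, 6, 7, 11}, B' = {1, 2, 4, 8, 9, 10, 11}
A' ∩ B' = {1, 4, 11} ✓

{1, 4, 11}


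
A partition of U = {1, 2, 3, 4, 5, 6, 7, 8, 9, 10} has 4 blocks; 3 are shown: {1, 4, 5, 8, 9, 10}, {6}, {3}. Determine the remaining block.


U = {1, 2, 3, 4, 5, 6, 7, 8, 9, 10}
Shown blocks: {1, 4, 5, 8, 9, 10}, {6}, {3}
A partition's blocks are pairwise disjoint and cover U, so the missing block = U \ (union of shown blocks).
Union of shown blocks: {1, 3, 4, 5, 6, 8, 9, 10}
Missing block = U \ (union) = {2, 7}

{2, 7}


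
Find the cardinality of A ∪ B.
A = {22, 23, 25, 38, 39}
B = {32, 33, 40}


Set A = {22, 23, 25, 38, 39}, |A| = 5
Set B = {32, 33, 40}, |B| = 3
A ∩ B = {}, |A ∩ B| = 0
|A ∪ B| = |A| + |B| - |A ∩ B| = 5 + 3 - 0 = 8

8


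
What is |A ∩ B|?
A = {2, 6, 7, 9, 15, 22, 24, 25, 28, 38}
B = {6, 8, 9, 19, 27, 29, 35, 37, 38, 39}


Set A = {2, 6, 7, 9, 15, 22, 24, 25, 28, 38}
Set B = {6, 8, 9, 19, 27, 29, 35, 37, 38, 39}
A ∩ B = {6, 9, 38}
|A ∩ B| = 3

3


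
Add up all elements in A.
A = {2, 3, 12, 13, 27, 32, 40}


Set A = {2, 3, 12, 13, 27, 32, 40}
Sum = 2 + 3 + 12 + 13 + 27 + 32 + 40 = 129

129


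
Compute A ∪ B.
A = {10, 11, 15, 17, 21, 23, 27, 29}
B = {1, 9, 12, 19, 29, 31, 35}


Set A = {10, 11, 15, 17, 21, 23, 27, 29}
Set B = {1, 9, 12, 19, 29, 31, 35}
A ∪ B includes all elements in either set.
Elements from A: {10, 11, 15, 17, 21, 23, 27, 29}
Elements from B not already included: {1, 9, 12, 19, 31, 35}
A ∪ B = {1, 9, 10, 11, 12, 15, 17, 19, 21, 23, 27, 29, 31, 35}

{1, 9, 10, 11, 12, 15, 17, 19, 21, 23, 27, 29, 31, 35}


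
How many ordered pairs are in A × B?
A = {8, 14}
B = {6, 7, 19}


Set A = {8, 14} has 2 elements.
Set B = {6, 7, 19} has 3 elements.
|A × B| = |A| × |B| = 2 × 3 = 6

6


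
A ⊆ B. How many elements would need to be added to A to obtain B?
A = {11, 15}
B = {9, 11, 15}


Set A = {11, 15}, |A| = 2
Set B = {9, 11, 15}, |B| = 3
Since A ⊆ B: B \ A = {9}
|B| - |A| = 3 - 2 = 1

1


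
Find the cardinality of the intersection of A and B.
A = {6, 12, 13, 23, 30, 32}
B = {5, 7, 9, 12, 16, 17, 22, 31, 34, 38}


Set A = {6, 12, 13, 23, 30, 32}
Set B = {5, 7, 9, 12, 16, 17, 22, 31, 34, 38}
A ∩ B = {12}
|A ∩ B| = 1

1


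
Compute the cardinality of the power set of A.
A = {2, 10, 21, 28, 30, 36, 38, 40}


Set A = {2, 10, 21, 28, 30, 36, 38, 40}
|A| = 8
The power set P(A) contains all subsets of A.
|P(A)| = 2^|A| = 2^8 = 256

256


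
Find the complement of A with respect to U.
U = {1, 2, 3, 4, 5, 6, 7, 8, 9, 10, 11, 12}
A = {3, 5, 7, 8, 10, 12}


Universal set U = {1, 2, 3, 4, 5, 6, 7, 8, 9, 10, 11, 12}
Set A = {3, 5, 7, 8, 10, 12}
A' = U \ A = elements in U but not in A
Checking each element of U:
1 (not in A, include), 2 (not in A, include), 3 (in A, exclude), 4 (not in A, include), 5 (in A, exclude), 6 (not in A, include), 7 (in A, exclude), 8 (in A, exclude), 9 (not in A, include), 10 (in A, exclude), 11 (not in A, include), 12 (in A, exclude)
A' = {1, 2, 4, 6, 9, 11}

{1, 2, 4, 6, 9, 11}


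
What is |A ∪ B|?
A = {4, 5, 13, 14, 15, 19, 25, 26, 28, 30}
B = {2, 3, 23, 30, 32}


Set A = {4, 5, 13, 14, 15, 19, 25, 26, 28, 30}, |A| = 10
Set B = {2, 3, 23, 30, 32}, |B| = 5
A ∩ B = {30}, |A ∩ B| = 1
|A ∪ B| = |A| + |B| - |A ∩ B| = 10 + 5 - 1 = 14

14


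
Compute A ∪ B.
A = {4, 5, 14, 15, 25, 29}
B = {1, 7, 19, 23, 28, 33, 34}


Set A = {4, 5, 14, 15, 25, 29}
Set B = {1, 7, 19, 23, 28, 33, 34}
A ∪ B includes all elements in either set.
Elements from A: {4, 5, 14, 15, 25, 29}
Elements from B not already included: {1, 7, 19, 23, 28, 33, 34}
A ∪ B = {1, 4, 5, 7, 14, 15, 19, 23, 25, 28, 29, 33, 34}

{1, 4, 5, 7, 14, 15, 19, 23, 25, 28, 29, 33, 34}


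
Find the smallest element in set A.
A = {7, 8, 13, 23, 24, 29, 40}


Set A = {7, 8, 13, 23, 24, 29, 40}
Elements in ascending order: 7, 8, 13, 23, 24, 29, 40
The smallest element is 7.

7


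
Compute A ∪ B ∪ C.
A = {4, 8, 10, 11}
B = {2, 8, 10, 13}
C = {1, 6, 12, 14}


Set A = {4, 8, 10, 11}
Set B = {2, 8, 10, 13}
Set C = {1, 6, 12, 14}
First, A ∪ B = {2, 4, 8, 10, 11, 13}
Then, (A ∪ B) ∪ C = {1, 2, 4, 6, 8, 10, 11, 12, 13, 14}

{1, 2, 4, 6, 8, 10, 11, 12, 13, 14}


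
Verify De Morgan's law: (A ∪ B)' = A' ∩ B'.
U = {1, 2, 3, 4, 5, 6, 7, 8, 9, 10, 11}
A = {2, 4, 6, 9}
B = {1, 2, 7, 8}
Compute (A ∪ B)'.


U = {1, 2, 3, 4, 5, 6, 7, 8, 9, 10, 11}
A = {2, 4, 6, 9}, B = {1, 2, 7, 8}
A ∪ B = {1, 2, 4, 6, 7, 8, 9}
(A ∪ B)' = U \ (A ∪ B) = {3, 5, 10, 11}
Verification via A' ∩ B': A' = {1, 3, 5, 7, 8, 10, 11}, B' = {3, 4, 5, 6, 9, 10, 11}
A' ∩ B' = {3, 5, 10, 11} ✓

{3, 5, 10, 11}


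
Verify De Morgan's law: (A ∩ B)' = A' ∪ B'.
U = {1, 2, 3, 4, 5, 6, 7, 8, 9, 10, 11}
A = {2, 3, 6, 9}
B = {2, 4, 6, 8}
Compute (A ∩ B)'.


U = {1, 2, 3, 4, 5, 6, 7, 8, 9, 10, 11}
A = {2, 3, 6, 9}, B = {2, 4, 6, 8}
A ∩ B = {2, 6}
(A ∩ B)' = U \ (A ∩ B) = {1, 3, 4, 5, 7, 8, 9, 10, 11}
Verification via A' ∪ B': A' = {1, 4, 5, 7, 8, 10, 11}, B' = {1, 3, 5, 7, 9, 10, 11}
A' ∪ B' = {1, 3, 4, 5, 7, 8, 9, 10, 11} ✓

{1, 3, 4, 5, 7, 8, 9, 10, 11}


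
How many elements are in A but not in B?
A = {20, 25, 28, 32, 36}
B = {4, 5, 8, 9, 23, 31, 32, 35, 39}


Set A = {20, 25, 28, 32, 36}
Set B = {4, 5, 8, 9, 23, 31, 32, 35, 39}
A \ B = {20, 25, 28, 36}
|A \ B| = 4

4


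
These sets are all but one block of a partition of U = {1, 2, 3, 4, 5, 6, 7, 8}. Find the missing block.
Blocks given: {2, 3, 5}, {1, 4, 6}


U = {1, 2, 3, 4, 5, 6, 7, 8}
Shown blocks: {2, 3, 5}, {1, 4, 6}
A partition's blocks are pairwise disjoint and cover U, so the missing block = U \ (union of shown blocks).
Union of shown blocks: {1, 2, 3, 4, 5, 6}
Missing block = U \ (union) = {7, 8}

{7, 8}


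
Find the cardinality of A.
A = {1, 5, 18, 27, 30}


Set A = {1, 5, 18, 27, 30}
Listing elements: 1, 5, 18, 27, 30
Counting: 5 elements
|A| = 5

5


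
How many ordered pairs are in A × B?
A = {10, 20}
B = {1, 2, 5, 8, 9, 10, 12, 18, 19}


Set A = {10, 20} has 2 elements.
Set B = {1, 2, 5, 8, 9, 10, 12, 18, 19} has 9 elements.
|A × B| = |A| × |B| = 2 × 9 = 18

18


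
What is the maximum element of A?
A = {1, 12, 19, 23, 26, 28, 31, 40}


Set A = {1, 12, 19, 23, 26, 28, 31, 40}
Elements in ascending order: 1, 12, 19, 23, 26, 28, 31, 40
The largest element is 40.

40


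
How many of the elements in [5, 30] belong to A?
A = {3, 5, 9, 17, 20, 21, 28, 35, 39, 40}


Set A = {3, 5, 9, 17, 20, 21, 28, 35, 39, 40}
Candidates: [5, 30]
Check each candidate:
5 ∈ A, 30 ∉ A
Count of candidates in A: 1

1


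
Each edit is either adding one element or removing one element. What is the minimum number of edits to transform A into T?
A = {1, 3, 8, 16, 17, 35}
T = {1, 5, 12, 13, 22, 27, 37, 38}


Set A = {1, 3, 8, 16, 17, 35}
Set T = {1, 5, 12, 13, 22, 27, 37, 38}
Elements to remove from A (in A, not in T): {3, 8, 16, 17, 35} → 5 removals
Elements to add to A (in T, not in A): {5, 12, 13, 22, 27, 37, 38} → 7 additions
Total edits = 5 + 7 = 12

12


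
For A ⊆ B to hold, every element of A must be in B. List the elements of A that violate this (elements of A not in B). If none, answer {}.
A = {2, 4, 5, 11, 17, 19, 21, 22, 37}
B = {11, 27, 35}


Set A = {2, 4, 5, 11, 17, 19, 21, 22, 37}
Set B = {11, 27, 35}
Check each element of A against B:
2 ∉ B (include), 4 ∉ B (include), 5 ∉ B (include), 11 ∈ B, 17 ∉ B (include), 19 ∉ B (include), 21 ∉ B (include), 22 ∉ B (include), 37 ∉ B (include)
Elements of A not in B: {2, 4, 5, 17, 19, 21, 22, 37}

{2, 4, 5, 17, 19, 21, 22, 37}


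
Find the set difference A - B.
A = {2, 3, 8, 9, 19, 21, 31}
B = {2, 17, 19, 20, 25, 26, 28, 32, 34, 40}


Set A = {2, 3, 8, 9, 19, 21, 31}
Set B = {2, 17, 19, 20, 25, 26, 28, 32, 34, 40}
A \ B includes elements in A that are not in B.
Check each element of A:
2 (in B, remove), 3 (not in B, keep), 8 (not in B, keep), 9 (not in B, keep), 19 (in B, remove), 21 (not in B, keep), 31 (not in B, keep)
A \ B = {3, 8, 9, 21, 31}

{3, 8, 9, 21, 31}


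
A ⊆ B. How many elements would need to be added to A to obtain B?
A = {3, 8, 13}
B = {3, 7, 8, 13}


Set A = {3, 8, 13}, |A| = 3
Set B = {3, 7, 8, 13}, |B| = 4
Since A ⊆ B: B \ A = {7}
|B| - |A| = 4 - 3 = 1

1


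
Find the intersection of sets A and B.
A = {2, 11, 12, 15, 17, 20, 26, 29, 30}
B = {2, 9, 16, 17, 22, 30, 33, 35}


Set A = {2, 11, 12, 15, 17, 20, 26, 29, 30}
Set B = {2, 9, 16, 17, 22, 30, 33, 35}
A ∩ B includes only elements in both sets.
Check each element of A against B:
2 ✓, 11 ✗, 12 ✗, 15 ✗, 17 ✓, 20 ✗, 26 ✗, 29 ✗, 30 ✓
A ∩ B = {2, 17, 30}

{2, 17, 30}


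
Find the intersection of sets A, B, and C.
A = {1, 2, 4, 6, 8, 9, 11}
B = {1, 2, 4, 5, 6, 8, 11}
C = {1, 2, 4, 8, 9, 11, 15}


Set A = {1, 2, 4, 6, 8, 9, 11}
Set B = {1, 2, 4, 5, 6, 8, 11}
Set C = {1, 2, 4, 8, 9, 11, 15}
First, A ∩ B = {1, 2, 4, 6, 8, 11}
Then, (A ∩ B) ∩ C = {1, 2, 4, 8, 11}

{1, 2, 4, 8, 11}


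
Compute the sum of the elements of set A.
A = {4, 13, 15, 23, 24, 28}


Set A = {4, 13, 15, 23, 24, 28}
Sum = 4 + 13 + 15 + 23 + 24 + 28 = 107

107


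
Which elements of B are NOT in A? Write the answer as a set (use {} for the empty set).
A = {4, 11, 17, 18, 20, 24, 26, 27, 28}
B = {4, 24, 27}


Set A = {4, 11, 17, 18, 20, 24, 26, 27, 28}
Set B = {4, 24, 27}
Check each element of B against A:
4 ∈ A, 24 ∈ A, 27 ∈ A
Elements of B not in A: {}

{}


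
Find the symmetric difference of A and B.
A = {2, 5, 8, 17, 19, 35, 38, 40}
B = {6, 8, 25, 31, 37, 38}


Set A = {2, 5, 8, 17, 19, 35, 38, 40}
Set B = {6, 8, 25, 31, 37, 38}
A △ B = (A \ B) ∪ (B \ A)
Elements in A but not B: {2, 5, 17, 19, 35, 40}
Elements in B but not A: {6, 25, 31, 37}
A △ B = {2, 5, 6, 17, 19, 25, 31, 35, 37, 40}

{2, 5, 6, 17, 19, 25, 31, 35, 37, 40}


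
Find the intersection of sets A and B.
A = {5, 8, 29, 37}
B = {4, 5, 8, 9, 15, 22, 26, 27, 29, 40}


Set A = {5, 8, 29, 37}
Set B = {4, 5, 8, 9, 15, 22, 26, 27, 29, 40}
A ∩ B includes only elements in both sets.
Check each element of A against B:
5 ✓, 8 ✓, 29 ✓, 37 ✗
A ∩ B = {5, 8, 29}

{5, 8, 29}


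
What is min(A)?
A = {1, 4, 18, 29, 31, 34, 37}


Set A = {1, 4, 18, 29, 31, 34, 37}
Elements in ascending order: 1, 4, 18, 29, 31, 34, 37
The smallest element is 1.

1


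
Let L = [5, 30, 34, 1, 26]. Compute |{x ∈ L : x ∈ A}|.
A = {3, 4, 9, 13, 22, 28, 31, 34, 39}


Set A = {3, 4, 9, 13, 22, 28, 31, 34, 39}
Candidates: [5, 30, 34, 1, 26]
Check each candidate:
5 ∉ A, 30 ∉ A, 34 ∈ A, 1 ∉ A, 26 ∉ A
Count of candidates in A: 1

1


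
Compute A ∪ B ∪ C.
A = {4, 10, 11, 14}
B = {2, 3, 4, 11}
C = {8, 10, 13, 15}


Set A = {4, 10, 11, 14}
Set B = {2, 3, 4, 11}
Set C = {8, 10, 13, 15}
First, A ∪ B = {2, 3, 4, 10, 11, 14}
Then, (A ∪ B) ∪ C = {2, 3, 4, 8, 10, 11, 13, 14, 15}

{2, 3, 4, 8, 10, 11, 13, 14, 15}


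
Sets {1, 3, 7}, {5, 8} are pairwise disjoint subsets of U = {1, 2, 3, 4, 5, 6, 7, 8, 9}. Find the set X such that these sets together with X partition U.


U = {1, 2, 3, 4, 5, 6, 7, 8, 9}
Shown blocks: {1, 3, 7}, {5, 8}
A partition's blocks are pairwise disjoint and cover U, so the missing block = U \ (union of shown blocks).
Union of shown blocks: {1, 3, 5, 7, 8}
Missing block = U \ (union) = {2, 4, 6, 9}

{2, 4, 6, 9}


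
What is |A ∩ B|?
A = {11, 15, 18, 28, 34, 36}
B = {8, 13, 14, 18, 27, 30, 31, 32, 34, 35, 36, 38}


Set A = {11, 15, 18, 28, 34, 36}
Set B = {8, 13, 14, 18, 27, 30, 31, 32, 34, 35, 36, 38}
A ∩ B = {18, 34, 36}
|A ∩ B| = 3

3


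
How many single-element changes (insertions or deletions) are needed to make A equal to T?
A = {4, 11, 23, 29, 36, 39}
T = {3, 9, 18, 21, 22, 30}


Set A = {4, 11, 23, 29, 36, 39}
Set T = {3, 9, 18, 21, 22, 30}
Elements to remove from A (in A, not in T): {4, 11, 23, 29, 36, 39} → 6 removals
Elements to add to A (in T, not in A): {3, 9, 18, 21, 22, 30} → 6 additions
Total edits = 6 + 6 = 12

12


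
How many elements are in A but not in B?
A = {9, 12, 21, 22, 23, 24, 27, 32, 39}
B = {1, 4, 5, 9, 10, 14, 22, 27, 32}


Set A = {9, 12, 21, 22, 23, 24, 27, 32, 39}
Set B = {1, 4, 5, 9, 10, 14, 22, 27, 32}
A \ B = {12, 21, 23, 24, 39}
|A \ B| = 5

5


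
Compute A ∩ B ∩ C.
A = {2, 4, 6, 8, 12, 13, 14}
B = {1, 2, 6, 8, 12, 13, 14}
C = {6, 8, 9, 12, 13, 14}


Set A = {2, 4, 6, 8, 12, 13, 14}
Set B = {1, 2, 6, 8, 12, 13, 14}
Set C = {6, 8, 9, 12, 13, 14}
First, A ∩ B = {2, 6, 8, 12, 13, 14}
Then, (A ∩ B) ∩ C = {6, 8, 12, 13, 14}

{6, 8, 12, 13, 14}


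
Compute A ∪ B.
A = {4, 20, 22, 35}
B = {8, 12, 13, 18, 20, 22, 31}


Set A = {4, 20, 22, 35}
Set B = {8, 12, 13, 18, 20, 22, 31}
A ∪ B includes all elements in either set.
Elements from A: {4, 20, 22, 35}
Elements from B not already included: {8, 12, 13, 18, 31}
A ∪ B = {4, 8, 12, 13, 18, 20, 22, 31, 35}

{4, 8, 12, 13, 18, 20, 22, 31, 35}


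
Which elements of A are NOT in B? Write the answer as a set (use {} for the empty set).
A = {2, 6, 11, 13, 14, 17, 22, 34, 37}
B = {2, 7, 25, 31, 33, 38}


Set A = {2, 6, 11, 13, 14, 17, 22, 34, 37}
Set B = {2, 7, 25, 31, 33, 38}
Check each element of A against B:
2 ∈ B, 6 ∉ B (include), 11 ∉ B (include), 13 ∉ B (include), 14 ∉ B (include), 17 ∉ B (include), 22 ∉ B (include), 34 ∉ B (include), 37 ∉ B (include)
Elements of A not in B: {6, 11, 13, 14, 17, 22, 34, 37}

{6, 11, 13, 14, 17, 22, 34, 37}


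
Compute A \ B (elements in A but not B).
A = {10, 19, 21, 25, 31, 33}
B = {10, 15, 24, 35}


Set A = {10, 19, 21, 25, 31, 33}
Set B = {10, 15, 24, 35}
A \ B includes elements in A that are not in B.
Check each element of A:
10 (in B, remove), 19 (not in B, keep), 21 (not in B, keep), 25 (not in B, keep), 31 (not in B, keep), 33 (not in B, keep)
A \ B = {19, 21, 25, 31, 33}

{19, 21, 25, 31, 33}


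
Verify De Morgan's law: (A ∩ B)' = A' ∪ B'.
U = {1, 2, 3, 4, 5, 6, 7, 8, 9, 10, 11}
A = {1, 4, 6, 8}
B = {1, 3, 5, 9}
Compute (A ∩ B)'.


U = {1, 2, 3, 4, 5, 6, 7, 8, 9, 10, 11}
A = {1, 4, 6, 8}, B = {1, 3, 5, 9}
A ∩ B = {1}
(A ∩ B)' = U \ (A ∩ B) = {2, 3, 4, 5, 6, 7, 8, 9, 10, 11}
Verification via A' ∪ B': A' = {2, 3, 5, 7, 9, 10, 11}, B' = {2, 4, 6, 7, 8, 10, 11}
A' ∪ B' = {2, 3, 4, 5, 6, 7, 8, 9, 10, 11} ✓

{2, 3, 4, 5, 6, 7, 8, 9, 10, 11}


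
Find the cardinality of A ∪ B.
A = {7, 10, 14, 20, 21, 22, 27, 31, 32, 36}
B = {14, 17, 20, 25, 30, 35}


Set A = {7, 10, 14, 20, 21, 22, 27, 31, 32, 36}, |A| = 10
Set B = {14, 17, 20, 25, 30, 35}, |B| = 6
A ∩ B = {14, 20}, |A ∩ B| = 2
|A ∪ B| = |A| + |B| - |A ∩ B| = 10 + 6 - 2 = 14

14


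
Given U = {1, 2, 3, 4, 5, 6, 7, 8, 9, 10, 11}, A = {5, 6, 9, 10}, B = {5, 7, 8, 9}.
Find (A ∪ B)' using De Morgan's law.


U = {1, 2, 3, 4, 5, 6, 7, 8, 9, 10, 11}
A = {5, 6, 9, 10}, B = {5, 7, 8, 9}
A ∪ B = {5, 6, 7, 8, 9, 10}
(A ∪ B)' = U \ (A ∪ B) = {1, 2, 3, 4, 11}
Verification via A' ∩ B': A' = {1, 2, 3, 4, 7, 8, 11}, B' = {1, 2, 3, 4, 6, 10, 11}
A' ∩ B' = {1, 2, 3, 4, 11} ✓

{1, 2, 3, 4, 11}


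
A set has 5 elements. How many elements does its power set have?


The set has 5 elements.
The power set contains all possible subsets.
|P(A)| = 2^|A| = 2^5 = 32

32


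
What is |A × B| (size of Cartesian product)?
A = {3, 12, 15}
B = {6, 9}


Set A = {3, 12, 15} has 3 elements.
Set B = {6, 9} has 2 elements.
|A × B| = |A| × |B| = 3 × 2 = 6

6


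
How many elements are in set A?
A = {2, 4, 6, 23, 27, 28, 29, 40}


Set A = {2, 4, 6, 23, 27, 28, 29, 40}
Listing elements: 2, 4, 6, 23, 27, 28, 29, 40
Counting: 8 elements
|A| = 8

8


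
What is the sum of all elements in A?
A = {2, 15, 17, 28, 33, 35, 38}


Set A = {2, 15, 17, 28, 33, 35, 38}
Sum = 2 + 15 + 17 + 28 + 33 + 35 + 38 = 168

168


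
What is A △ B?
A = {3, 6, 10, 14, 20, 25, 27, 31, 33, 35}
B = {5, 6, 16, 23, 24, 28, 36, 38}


Set A = {3, 6, 10, 14, 20, 25, 27, 31, 33, 35}
Set B = {5, 6, 16, 23, 24, 28, 36, 38}
A △ B = (A \ B) ∪ (B \ A)
Elements in A but not B: {3, 10, 14, 20, 25, 27, 31, 33, 35}
Elements in B but not A: {5, 16, 23, 24, 28, 36, 38}
A △ B = {3, 5, 10, 14, 16, 20, 23, 24, 25, 27, 28, 31, 33, 35, 36, 38}

{3, 5, 10, 14, 16, 20, 23, 24, 25, 27, 28, 31, 33, 35, 36, 38}


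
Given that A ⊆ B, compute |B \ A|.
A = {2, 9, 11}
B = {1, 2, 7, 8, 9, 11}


Set A = {2, 9, 11}, |A| = 3
Set B = {1, 2, 7, 8, 9, 11}, |B| = 6
Since A ⊆ B: B \ A = {1, 7, 8}
|B| - |A| = 6 - 3 = 3

3


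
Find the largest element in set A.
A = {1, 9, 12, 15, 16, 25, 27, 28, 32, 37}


Set A = {1, 9, 12, 15, 16, 25, 27, 28, 32, 37}
Elements in ascending order: 1, 9, 12, 15, 16, 25, 27, 28, 32, 37
The largest element is 37.

37


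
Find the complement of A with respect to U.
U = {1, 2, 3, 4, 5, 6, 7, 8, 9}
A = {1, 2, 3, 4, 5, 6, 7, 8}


Universal set U = {1, 2, 3, 4, 5, 6, 7, 8, 9}
Set A = {1, 2, 3, 4, 5, 6, 7, 8}
A' = U \ A = elements in U but not in A
Checking each element of U:
1 (in A, exclude), 2 (in A, exclude), 3 (in A, exclude), 4 (in A, exclude), 5 (in A, exclude), 6 (in A, exclude), 7 (in A, exclude), 8 (in A, exclude), 9 (not in A, include)
A' = {9}

{9}


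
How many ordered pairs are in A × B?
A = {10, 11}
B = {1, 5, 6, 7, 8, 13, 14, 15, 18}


Set A = {10, 11} has 2 elements.
Set B = {1, 5, 6, 7, 8, 13, 14, 15, 18} has 9 elements.
|A × B| = |A| × |B| = 2 × 9 = 18

18


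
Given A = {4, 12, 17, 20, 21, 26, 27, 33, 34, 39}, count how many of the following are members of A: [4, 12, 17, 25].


Set A = {4, 12, 17, 20, 21, 26, 27, 33, 34, 39}
Candidates: [4, 12, 17, 25]
Check each candidate:
4 ∈ A, 12 ∈ A, 17 ∈ A, 25 ∉ A
Count of candidates in A: 3

3


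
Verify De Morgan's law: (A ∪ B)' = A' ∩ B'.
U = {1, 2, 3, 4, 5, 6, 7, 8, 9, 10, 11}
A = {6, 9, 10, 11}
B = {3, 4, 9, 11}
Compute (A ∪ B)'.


U = {1, 2, 3, 4, 5, 6, 7, 8, 9, 10, 11}
A = {6, 9, 10, 11}, B = {3, 4, 9, 11}
A ∪ B = {3, 4, 6, 9, 10, 11}
(A ∪ B)' = U \ (A ∪ B) = {1, 2, 5, 7, 8}
Verification via A' ∩ B': A' = {1, 2, 3, 4, 5, 7, 8}, B' = {1, 2, 5, 6, 7, 8, 10}
A' ∩ B' = {1, 2, 5, 7, 8} ✓

{1, 2, 5, 7, 8}


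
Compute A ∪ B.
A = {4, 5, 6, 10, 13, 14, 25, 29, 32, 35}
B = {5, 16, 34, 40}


Set A = {4, 5, 6, 10, 13, 14, 25, 29, 32, 35}
Set B = {5, 16, 34, 40}
A ∪ B includes all elements in either set.
Elements from A: {4, 5, 6, 10, 13, 14, 25, 29, 32, 35}
Elements from B not already included: {16, 34, 40}
A ∪ B = {4, 5, 6, 10, 13, 14, 16, 25, 29, 32, 34, 35, 40}

{4, 5, 6, 10, 13, 14, 16, 25, 29, 32, 34, 35, 40}


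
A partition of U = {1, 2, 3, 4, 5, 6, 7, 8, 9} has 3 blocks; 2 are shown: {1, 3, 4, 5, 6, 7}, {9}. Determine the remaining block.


U = {1, 2, 3, 4, 5, 6, 7, 8, 9}
Shown blocks: {1, 3, 4, 5, 6, 7}, {9}
A partition's blocks are pairwise disjoint and cover U, so the missing block = U \ (union of shown blocks).
Union of shown blocks: {1, 3, 4, 5, 6, 7, 9}
Missing block = U \ (union) = {2, 8}

{2, 8}


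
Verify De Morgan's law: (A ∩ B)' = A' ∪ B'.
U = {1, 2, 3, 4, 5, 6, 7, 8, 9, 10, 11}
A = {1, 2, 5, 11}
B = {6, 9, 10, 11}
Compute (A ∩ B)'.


U = {1, 2, 3, 4, 5, 6, 7, 8, 9, 10, 11}
A = {1, 2, 5, 11}, B = {6, 9, 10, 11}
A ∩ B = {11}
(A ∩ B)' = U \ (A ∩ B) = {1, 2, 3, 4, 5, 6, 7, 8, 9, 10}
Verification via A' ∪ B': A' = {3, 4, 6, 7, 8, 9, 10}, B' = {1, 2, 3, 4, 5, 7, 8}
A' ∪ B' = {1, 2, 3, 4, 5, 6, 7, 8, 9, 10} ✓

{1, 2, 3, 4, 5, 6, 7, 8, 9, 10}


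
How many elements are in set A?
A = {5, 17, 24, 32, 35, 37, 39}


Set A = {5, 17, 24, 32, 35, 37, 39}
Listing elements: 5, 17, 24, 32, 35, 37, 39
Counting: 7 elements
|A| = 7

7


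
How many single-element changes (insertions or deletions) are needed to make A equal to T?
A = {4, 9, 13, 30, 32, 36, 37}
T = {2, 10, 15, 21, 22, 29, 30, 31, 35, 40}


Set A = {4, 9, 13, 30, 32, 36, 37}
Set T = {2, 10, 15, 21, 22, 29, 30, 31, 35, 40}
Elements to remove from A (in A, not in T): {4, 9, 13, 32, 36, 37} → 6 removals
Elements to add to A (in T, not in A): {2, 10, 15, 21, 22, 29, 31, 35, 40} → 9 additions
Total edits = 6 + 9 = 15

15


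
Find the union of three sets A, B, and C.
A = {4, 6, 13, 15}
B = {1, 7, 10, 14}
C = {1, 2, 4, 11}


Set A = {4, 6, 13, 15}
Set B = {1, 7, 10, 14}
Set C = {1, 2, 4, 11}
First, A ∪ B = {1, 4, 6, 7, 10, 13, 14, 15}
Then, (A ∪ B) ∪ C = {1, 2, 4, 6, 7, 10, 11, 13, 14, 15}

{1, 2, 4, 6, 7, 10, 11, 13, 14, 15}


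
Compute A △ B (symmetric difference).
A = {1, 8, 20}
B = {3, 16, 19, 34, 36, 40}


Set A = {1, 8, 20}
Set B = {3, 16, 19, 34, 36, 40}
A △ B = (A \ B) ∪ (B \ A)
Elements in A but not B: {1, 8, 20}
Elements in B but not A: {3, 16, 19, 34, 36, 40}
A △ B = {1, 3, 8, 16, 19, 20, 34, 36, 40}

{1, 3, 8, 16, 19, 20, 34, 36, 40}


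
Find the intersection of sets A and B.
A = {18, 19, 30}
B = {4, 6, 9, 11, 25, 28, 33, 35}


Set A = {18, 19, 30}
Set B = {4, 6, 9, 11, 25, 28, 33, 35}
A ∩ B includes only elements in both sets.
Check each element of A against B:
18 ✗, 19 ✗, 30 ✗
A ∩ B = {}

{}


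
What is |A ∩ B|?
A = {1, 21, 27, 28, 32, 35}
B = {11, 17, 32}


Set A = {1, 21, 27, 28, 32, 35}
Set B = {11, 17, 32}
A ∩ B = {32}
|A ∩ B| = 1

1


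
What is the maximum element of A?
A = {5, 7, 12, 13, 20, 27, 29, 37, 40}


Set A = {5, 7, 12, 13, 20, 27, 29, 37, 40}
Elements in ascending order: 5, 7, 12, 13, 20, 27, 29, 37, 40
The largest element is 40.

40


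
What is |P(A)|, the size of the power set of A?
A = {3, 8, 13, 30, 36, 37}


Set A = {3, 8, 13, 30, 36, 37}
|A| = 6
The power set P(A) contains all subsets of A.
|P(A)| = 2^|A| = 2^6 = 64

64


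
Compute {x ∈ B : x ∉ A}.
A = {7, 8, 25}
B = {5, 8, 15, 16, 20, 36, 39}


Set A = {7, 8, 25}
Set B = {5, 8, 15, 16, 20, 36, 39}
Check each element of B against A:
5 ∉ A (include), 8 ∈ A, 15 ∉ A (include), 16 ∉ A (include), 20 ∉ A (include), 36 ∉ A (include), 39 ∉ A (include)
Elements of B not in A: {5, 15, 16, 20, 36, 39}

{5, 15, 16, 20, 36, 39}


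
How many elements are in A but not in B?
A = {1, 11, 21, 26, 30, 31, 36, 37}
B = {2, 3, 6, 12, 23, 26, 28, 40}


Set A = {1, 11, 21, 26, 30, 31, 36, 37}
Set B = {2, 3, 6, 12, 23, 26, 28, 40}
A \ B = {1, 11, 21, 30, 31, 36, 37}
|A \ B| = 7

7


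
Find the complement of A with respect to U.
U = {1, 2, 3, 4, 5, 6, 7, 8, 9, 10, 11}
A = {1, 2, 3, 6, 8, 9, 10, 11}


Universal set U = {1, 2, 3, 4, 5, 6, 7, 8, 9, 10, 11}
Set A = {1, 2, 3, 6, 8, 9, 10, 11}
A' = U \ A = elements in U but not in A
Checking each element of U:
1 (in A, exclude), 2 (in A, exclude), 3 (in A, exclude), 4 (not in A, include), 5 (not in A, include), 6 (in A, exclude), 7 (not in A, include), 8 (in A, exclude), 9 (in A, exclude), 10 (in A, exclude), 11 (in A, exclude)
A' = {4, 5, 7}

{4, 5, 7}


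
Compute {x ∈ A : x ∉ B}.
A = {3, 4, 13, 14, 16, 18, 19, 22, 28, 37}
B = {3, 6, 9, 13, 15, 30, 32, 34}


Set A = {3, 4, 13, 14, 16, 18, 19, 22, 28, 37}
Set B = {3, 6, 9, 13, 15, 30, 32, 34}
Check each element of A against B:
3 ∈ B, 4 ∉ B (include), 13 ∈ B, 14 ∉ B (include), 16 ∉ B (include), 18 ∉ B (include), 19 ∉ B (include), 22 ∉ B (include), 28 ∉ B (include), 37 ∉ B (include)
Elements of A not in B: {4, 14, 16, 18, 19, 22, 28, 37}

{4, 14, 16, 18, 19, 22, 28, 37}


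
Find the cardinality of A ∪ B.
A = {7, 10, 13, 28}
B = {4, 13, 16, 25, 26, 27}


Set A = {7, 10, 13, 28}, |A| = 4
Set B = {4, 13, 16, 25, 26, 27}, |B| = 6
A ∩ B = {13}, |A ∩ B| = 1
|A ∪ B| = |A| + |B| - |A ∩ B| = 4 + 6 - 1 = 9

9


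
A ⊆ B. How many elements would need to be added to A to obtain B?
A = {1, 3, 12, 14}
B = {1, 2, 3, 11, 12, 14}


Set A = {1, 3, 12, 14}, |A| = 4
Set B = {1, 2, 3, 11, 12, 14}, |B| = 6
Since A ⊆ B: B \ A = {2, 11}
|B| - |A| = 6 - 4 = 2

2


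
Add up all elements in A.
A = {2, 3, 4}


Set A = {2, 3, 4}
Sum = 2 + 3 + 4 = 9

9


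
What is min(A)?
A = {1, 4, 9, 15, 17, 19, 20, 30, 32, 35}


Set A = {1, 4, 9, 15, 17, 19, 20, 30, 32, 35}
Elements in ascending order: 1, 4, 9, 15, 17, 19, 20, 30, 32, 35
The smallest element is 1.

1


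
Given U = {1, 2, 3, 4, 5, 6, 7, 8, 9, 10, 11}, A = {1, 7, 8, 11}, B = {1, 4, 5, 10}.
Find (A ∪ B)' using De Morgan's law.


U = {1, 2, 3, 4, 5, 6, 7, 8, 9, 10, 11}
A = {1, 7, 8, 11}, B = {1, 4, 5, 10}
A ∪ B = {1, 4, 5, 7, 8, 10, 11}
(A ∪ B)' = U \ (A ∪ B) = {2, 3, 6, 9}
Verification via A' ∩ B': A' = {2, 3, 4, 5, 6, 9, 10}, B' = {2, 3, 6, 7, 8, 9, 11}
A' ∩ B' = {2, 3, 6, 9} ✓

{2, 3, 6, 9}


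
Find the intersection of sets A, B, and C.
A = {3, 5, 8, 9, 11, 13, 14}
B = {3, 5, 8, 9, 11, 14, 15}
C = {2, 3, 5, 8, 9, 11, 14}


Set A = {3, 5, 8, 9, 11, 13, 14}
Set B = {3, 5, 8, 9, 11, 14, 15}
Set C = {2, 3, 5, 8, 9, 11, 14}
First, A ∩ B = {3, 5, 8, 9, 11, 14}
Then, (A ∩ B) ∩ C = {3, 5, 8, 9, 11, 14}

{3, 5, 8, 9, 11, 14}


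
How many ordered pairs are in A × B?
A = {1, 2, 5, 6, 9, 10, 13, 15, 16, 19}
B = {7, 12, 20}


Set A = {1, 2, 5, 6, 9, 10, 13, 15, 16, 19} has 10 elements.
Set B = {7, 12, 20} has 3 elements.
|A × B| = |A| × |B| = 10 × 3 = 30

30


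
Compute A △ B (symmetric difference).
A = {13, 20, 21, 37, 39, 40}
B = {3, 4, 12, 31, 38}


Set A = {13, 20, 21, 37, 39, 40}
Set B = {3, 4, 12, 31, 38}
A △ B = (A \ B) ∪ (B \ A)
Elements in A but not B: {13, 20, 21, 37, 39, 40}
Elements in B but not A: {3, 4, 12, 31, 38}
A △ B = {3, 4, 12, 13, 20, 21, 31, 37, 38, 39, 40}

{3, 4, 12, 13, 20, 21, 31, 37, 38, 39, 40}


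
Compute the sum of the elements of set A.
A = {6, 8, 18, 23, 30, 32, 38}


Set A = {6, 8, 18, 23, 30, 32, 38}
Sum = 6 + 8 + 18 + 23 + 30 + 32 + 38 = 155

155


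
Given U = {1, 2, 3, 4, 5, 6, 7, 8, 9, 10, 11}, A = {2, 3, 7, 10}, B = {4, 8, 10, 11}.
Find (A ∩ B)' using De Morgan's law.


U = {1, 2, 3, 4, 5, 6, 7, 8, 9, 10, 11}
A = {2, 3, 7, 10}, B = {4, 8, 10, 11}
A ∩ B = {10}
(A ∩ B)' = U \ (A ∩ B) = {1, 2, 3, 4, 5, 6, 7, 8, 9, 11}
Verification via A' ∪ B': A' = {1, 4, 5, 6, 8, 9, 11}, B' = {1, 2, 3, 5, 6, 7, 9}
A' ∪ B' = {1, 2, 3, 4, 5, 6, 7, 8, 9, 11} ✓

{1, 2, 3, 4, 5, 6, 7, 8, 9, 11}


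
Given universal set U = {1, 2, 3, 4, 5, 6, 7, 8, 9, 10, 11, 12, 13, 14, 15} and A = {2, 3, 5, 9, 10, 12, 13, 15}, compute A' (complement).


Universal set U = {1, 2, 3, 4, 5, 6, 7, 8, 9, 10, 11, 12, 13, 14, 15}
Set A = {2, 3, 5, 9, 10, 12, 13, 15}
A' = U \ A = elements in U but not in A
Checking each element of U:
1 (not in A, include), 2 (in A, exclude), 3 (in A, exclude), 4 (not in A, include), 5 (in A, exclude), 6 (not in A, include), 7 (not in A, include), 8 (not in A, include), 9 (in A, exclude), 10 (in A, exclude), 11 (not in A, include), 12 (in A, exclude), 13 (in A, exclude), 14 (not in A, include), 15 (in A, exclude)
A' = {1, 4, 6, 7, 8, 11, 14}

{1, 4, 6, 7, 8, 11, 14}


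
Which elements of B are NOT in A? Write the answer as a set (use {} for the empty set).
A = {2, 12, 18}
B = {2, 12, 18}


Set A = {2, 12, 18}
Set B = {2, 12, 18}
Check each element of B against A:
2 ∈ A, 12 ∈ A, 18 ∈ A
Elements of B not in A: {}

{}


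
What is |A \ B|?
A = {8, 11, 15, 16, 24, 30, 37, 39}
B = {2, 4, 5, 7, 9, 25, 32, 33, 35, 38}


Set A = {8, 11, 15, 16, 24, 30, 37, 39}
Set B = {2, 4, 5, 7, 9, 25, 32, 33, 35, 38}
A \ B = {8, 11, 15, 16, 24, 30, 37, 39}
|A \ B| = 8

8


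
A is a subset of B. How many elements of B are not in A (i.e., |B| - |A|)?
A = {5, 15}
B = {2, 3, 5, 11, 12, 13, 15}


Set A = {5, 15}, |A| = 2
Set B = {2, 3, 5, 11, 12, 13, 15}, |B| = 7
Since A ⊆ B: B \ A = {2, 3, 11, 12, 13}
|B| - |A| = 7 - 2 = 5

5


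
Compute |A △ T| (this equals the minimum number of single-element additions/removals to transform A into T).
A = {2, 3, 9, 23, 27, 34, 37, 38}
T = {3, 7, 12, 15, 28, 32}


Set A = {2, 3, 9, 23, 27, 34, 37, 38}
Set T = {3, 7, 12, 15, 28, 32}
Elements to remove from A (in A, not in T): {2, 9, 23, 27, 34, 37, 38} → 7 removals
Elements to add to A (in T, not in A): {7, 12, 15, 28, 32} → 5 additions
Total edits = 7 + 5 = 12

12


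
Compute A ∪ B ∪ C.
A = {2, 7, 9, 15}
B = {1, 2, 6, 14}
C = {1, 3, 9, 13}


Set A = {2, 7, 9, 15}
Set B = {1, 2, 6, 14}
Set C = {1, 3, 9, 13}
First, A ∪ B = {1, 2, 6, 7, 9, 14, 15}
Then, (A ∪ B) ∪ C = {1, 2, 3, 6, 7, 9, 13, 14, 15}

{1, 2, 3, 6, 7, 9, 13, 14, 15}
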